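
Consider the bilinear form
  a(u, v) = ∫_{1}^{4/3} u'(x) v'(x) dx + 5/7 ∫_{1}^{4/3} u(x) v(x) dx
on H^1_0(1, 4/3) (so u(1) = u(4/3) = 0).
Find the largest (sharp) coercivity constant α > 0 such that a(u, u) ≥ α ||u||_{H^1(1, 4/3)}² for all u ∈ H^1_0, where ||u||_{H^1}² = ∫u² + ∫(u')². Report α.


α = (5 + 63*π^2)/(7*(1 + 9*π^2))

Coercivity of a(·,·) on H^1_0(1, 4/3) means a(u, u) ≥ α ||u||_{H^1}² for every u ∈ H^1_0.
The interval has length L = 1/3, and Poincaré/coercivity depend only on L. Here a(u, u) = ∫(u')² + (5/7)·∫u².
Here 0 < c = 5/7 < 1. The condition a(u,u) ≥ α||u||_{H^1}² reads (1−α)∫(u')² ≥ (α−c)∫u². Any admissible α is ≤ 1 (rapidly oscillating u have ∫u²/∫(u')² → 0), and α = 1 would force 0 ≥ (1−c)∫u², impossible since c < 1; so 1−α > 0. By the sharp Poincaré inequality on H^1_0 of an interval of length L, ∫(u')² ≥ (π/L)²∫u² with equality for the first sine mode sin(π(x−x₀)/L) (x₀ the left endpoint), so the inequality holds for all u iff (1−α)(π/L)² ≥ α − c, i.e. α ≤ ((π/L)² + c)/((π/L)² + 1) = (1 + c(L/π)²)/(1 + (L/π)²). With (π/L)² = 9*π^2 and c = 5/7, the largest admissible constant is α = ((π/L)² + c)/((π/L)² + 1).
Simplifying, α = (5 + 63*π^2)/(7*(1 + 9*π^2)).


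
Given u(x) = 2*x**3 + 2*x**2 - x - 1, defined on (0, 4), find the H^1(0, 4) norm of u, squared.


||u||_{H^1}^2 = 2597464/105

The H^1 norm (squared) on an interval (0, L) is
  ||u||_{H^1}^2 = ∫_0^L u(x)^2 dx + ∫_0^L u'(x)^2 dx.
Compute u'(x) = 6*x**2 + 4*x - 1.
Then u(x)^2 = 4*x**6 + 8*x**5 - 8*x**3 - 3*x**2 + 2*x + 1 and u'(x)^2 = 36*x**4 + 48*x**3 + 4*x**2 - 8*x + 1.
Integrate each monomial from 0 to 4 using ∫_0^4 c·x^n dx = c·4^(n+1)/(n+1):
  ∫_0^4 u(x)^2 dx = ∫_0^4 (4*x^6 + 8*x^5 - 8*x^3 - 3*x^2 + 2*x + 1) dx. Term by term:
    ∫_0^4 4*x^6 dx = 65536/7;  ∫_0^4 8*x^5 dx = 16384/3;  ∫_0^4 -8*x^3 dx = -512;
    ∫_0^4 -3*x^2 dx = -64;  ∫_0^4 2*x dx = 16;  ∫_0^4 1 dx = 4.
  Sum: 65536/7 + 16384/3 − 512 − 64 + 16 + 4 = 299620/21.
  ∫_0^4 u'(x)^2 dx = ∫_0^4 (36*x^4 + 48*x^3 + 4*x^2 - 8*x + 1) dx. Term by term:
    ∫_0^4 36*x^4 dx = 36864/5;  ∫_0^4 48*x^3 dx = 3072;  ∫_0^4 4*x^2 dx = 256/3;
    ∫_0^4 -8*x dx = -64;  ∫_0^4 1 dx = 4.
  Sum: 36864/5 + 3072 + 256/3 − 64 + 4 = 157052/15.
Adding: ||u||_{H^1}^2 = 299620/21 + 157052/15 = 2597464/105.


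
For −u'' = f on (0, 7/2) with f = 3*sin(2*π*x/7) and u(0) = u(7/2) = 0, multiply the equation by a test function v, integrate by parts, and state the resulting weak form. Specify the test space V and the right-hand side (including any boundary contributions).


V = H^1_0(0, 7/2) (so v(0) = v(7/2) = 0); weak form: ∫_0^7/2 u'v' dx = ∫_0^7/2 (3*sin(2*π*x/7)) v dx for all v ∈ V.

Multiply both sides by a test function v and integrate from 0 to 7/2:
  ∫_0^7/2 −u''(x) v(x) dx = ∫_0^7/2 f(x) v(x) dx.
Integrate the LHS by parts once:
  ∫_0^7/2 −u'' v dx = −[u'(x) v(x)]_0^7/2 + ∫_0^7/2 u'(x) v'(x) dx.
Thus ∫_0^7/2 u'(x) v'(x) dx = ∫_0^7/2 f(x) v(x) dx + [u'(x) v(x)]_0^7/2.
Choose V so that boundary terms are either known or forced to vanish.
u is Dirichlet: u(0) = u(7/2) = 0. Let V = H^1_0(0, 7/2); then v(0) = v(7/2) = 0, and [u' v]_0^7/2 = 0.
Weak formulation: find u (satisfying any essential BC) such that ∫_0^7/2 u'(x) v'(x) dx = ∫_0^7/2 f v dx for all v ∈ V.
Substituting f(x) = 3*sin(2*π*x/7), the right-hand side is ∫_0^7/2 (3*sin(2*π*x/7)) v dx.


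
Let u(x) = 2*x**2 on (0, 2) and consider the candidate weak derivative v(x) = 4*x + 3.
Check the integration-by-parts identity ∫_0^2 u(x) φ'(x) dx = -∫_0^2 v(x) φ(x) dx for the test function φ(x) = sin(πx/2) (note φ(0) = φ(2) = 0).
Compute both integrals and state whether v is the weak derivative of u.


LHS = -16/π, RHS = -28/π. No, v is not the weak derivative of u.

u(x) = 2*x**2, classical derivative u'(x) = 4*x.
φ(x) = sin(πx/2), so φ'(x) = π*cos(π*x/2)/2.
Note φ(0) = φ(2) = 0, so the boundary term u·φ vanishes.
LHS = ∫_0^2 u(x) φ'(x) dx = ∫_0^2 (π*x^2*cos(π*x/2)) dx. Term by term:
  ∫_0^2 π*x^2*cos(π*x/2) dx = -16/π.
So LHS = -16/π.
∫_0^2 v(x) φ(x) dx = ∫_0^2 (4*x*sin(π*x/2) + 3*sin(π*x/2)) dx. Term by term:
  ∫_0^2 3*sin(π*x/2) dx = 12/π;  ∫_0^2 4*x*sin(π*x/2) dx = 16/π.
Sum: 12/π + 16/π = 28/π.
So RHS = -∫_0^2 v(x) φ(x) dx = -28/π.
LHS − RHS = 12/π ≠ 0, so the identity fails.
(For a valid weak derivative the identity must hold for EVERY test function, in particular this one. The failure shows v is NOT the weak derivative of u.)
Correct weak derivative would be u'(x) = 4*x.


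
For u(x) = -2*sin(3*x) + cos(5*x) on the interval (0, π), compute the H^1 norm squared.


||u||_{H^1(0,π)}^2 = 33*π

u'(x) = -5*sin(5*x) - 6*cos(3*x).
Expand u² and (u')² and integrate term by term on (0, π), using: for integers n ≥ 1, ∫_0^π sin²(nx) dx = ∫_0^π cos²(nx) dx = π/2; for n ≠ n', ∫_0^π sin(nx)sin(n'x) dx = ∫_0^π cos(nx)cos(n'x) dx = 0; and by product-to-sum, ∫_0^π sin(nx)cos(n'x) dx = ½∫_0^π [sin((n+n')x) + sin((n−n')x)] dx, which is 0 when n+n' is even and 2n/(n²−n'²) when n+n' is odd (it need not vanish on (0, π)).
  u² squared terms: (-2)²·∫sin(3x)² dx = 4·π/2 = 2*π;  (1)²·∫cos(5x)² dx = 1·π/2 = π/2.
  u² cross terms: 2·(-2)·(1)·∫sin(3x)·cos(5x) dx = -4·(0) = 0.
  So ∫_0^π u² dx = 2*π + π/2 + 0 = 5*π/2.
  (u')² squared terms: (-6)²·∫cos(3x)² dx = 36·π/2 = 18*π;  (-5)²·∫sin(5x)² dx = 25·π/2 = 25*π/2.
  (u')² cross terms: 2·(-6)·(-5)·∫cos(3x)·sin(5x) dx = 60·(0) = 0.
  So ∫_0^π (u')² dx = 18*π + 25*π/2 + 0 = 61*π/2.
||u||_{H^1}^2 = (5*π/2) + (61*π/2) = 33*π.


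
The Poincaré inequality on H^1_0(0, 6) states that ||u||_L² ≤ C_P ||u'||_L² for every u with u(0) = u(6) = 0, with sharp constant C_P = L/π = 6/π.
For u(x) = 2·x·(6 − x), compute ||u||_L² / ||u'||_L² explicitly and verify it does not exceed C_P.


||u||_L² / ||u'||_L² = 3*sqrt(10)/5 < C_P = 6/π.

u(x) = 2·x·(6 − x), so u'(x) = 12 - 4*x.
u(x) = 2·x·(6 − x) vanishes at x = 0 and x = 6, so u ∈ H^1_0(0, 6). Differentiate via the product rule and integrate the resulting polynomials term by term.
  ∫_0^6 u² dx = ∫_0^6 (4*x^4 - 48*x^3 + 144*x^2) dx. Term by term:
    ∫_0^6 4*x^4 dx = 31104/5;  ∫_0^6 -48*x^3 dx = -15552;  ∫_0^6 144*x^2 dx = 10368.
  Sum: 31104/5 − 15552 + 10368 = 5184/5.
  ∫_0^6 (u')² dx = ∫_0^6 (16*x^2 - 96*x + 144) dx. Term by term:
    ∫_0^6 16*x^2 dx = 1152;  ∫_0^6 -96*x dx = -1728;  ∫_0^6 144 dx = 864.
  Sum: 1152 − 1728 + 864 = 288.
∫_0^6 u² dx = 5184/5, so ||u||_L² = 72*sqrt(5)/5.
∫_0^6 (u')² dx = 288, so ||u'||_L² = 12*sqrt(2).
Ratio ||u||_L² / ||u'||_L² = 3*sqrt(10)/5.
Sharp Poincaré constant on H^1_0(0, 6) is C_P = L/π = 6/π, achieved by sin(π/6·x).
A polynomial bump cannot attain the sharp Poincaré constant (only the first sine eigenfunction does), so the ratio is strictly less than C_P, consistent with ||u||_L² ≤ C_P ||u'||_L².


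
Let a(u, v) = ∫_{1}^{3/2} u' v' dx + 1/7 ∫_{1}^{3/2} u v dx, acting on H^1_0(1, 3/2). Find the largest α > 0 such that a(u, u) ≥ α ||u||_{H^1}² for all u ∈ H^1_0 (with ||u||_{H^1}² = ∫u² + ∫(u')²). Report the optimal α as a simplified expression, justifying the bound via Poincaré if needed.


α = (1 + 28*π^2)/(7*(1 + 4*π^2))

Coercivity of a(·,·) on H^1_0(1, 3/2) means a(u, u) ≥ α ||u||_{H^1}² for every u ∈ H^1_0.
The interval has length L = 1/2, and Poincaré/coercivity depend only on L. Here a(u, u) = ∫(u')² + (1/7)·∫u².
Here 0 < c = 1/7 < 1. The condition a(u,u) ≥ α||u||_{H^1}² reads (1−α)∫(u')² ≥ (α−c)∫u². Any admissible α is ≤ 1 (rapidly oscillating u have ∫u²/∫(u')² → 0), and α = 1 would force 0 ≥ (1−c)∫u², impossible since c < 1; so 1−α > 0. By the sharp Poincaré inequality on H^1_0 of an interval of length L, ∫(u')² ≥ (π/L)²∫u² with equality for the first sine mode sin(π(x−x₀)/L) (x₀ the left endpoint), so the inequality holds for all u iff (1−α)(π/L)² ≥ α − c, i.e. α ≤ ((π/L)² + c)/((π/L)² + 1) = (1 + c(L/π)²)/(1 + (L/π)²). With (π/L)² = 4*π^2 and c = 1/7, the largest admissible constant is α = ((π/L)² + c)/((π/L)² + 1).
Simplifying, α = (1 + 28*π^2)/(7*(1 + 4*π^2)).


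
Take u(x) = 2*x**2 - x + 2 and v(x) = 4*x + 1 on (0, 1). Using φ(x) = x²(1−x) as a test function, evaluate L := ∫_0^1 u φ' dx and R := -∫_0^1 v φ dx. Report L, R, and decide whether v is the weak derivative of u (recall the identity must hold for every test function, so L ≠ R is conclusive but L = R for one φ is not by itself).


LHS = -7/60, RHS = -17/60. No, v is not the weak derivative of u.

u(x) = 2*x**2 - x + 2, classical derivative u'(x) = 4*x - 1.
φ(x) = x²(1−x), so φ'(x) = x*(2 - 3*x).
Note φ(0) = φ(1) = 0, so the boundary term u·φ vanishes.
LHS = ∫_0^1 u(x) φ'(x) dx = ∫_0^1 (-6*x^4 + 7*x^3 - 8*x^2 + 4*x) dx. Term by term:
  ∫_0^1 -6*x^4 dx = -6/5;  ∫_0^1 7*x^3 dx = 7/4;  ∫_0^1 -8*x^2 dx = -8/3;
  ∫_0^1 4*x dx = 2.
Sum: -6/5 + 7/4 − 8/3 + 2 = -7/60.
So LHS = -7/60.
∫_0^1 v(x) φ(x) dx = ∫_0^1 (-4*x^4 + 3*x^3 + x^2) dx. Term by term:
  ∫_0^1 -4*x^4 dx = -4/5;  ∫_0^1 3*x^3 dx = 3/4;  ∫_0^1 x^2 dx = 1/3.
Sum: -4/5 + 3/4 + 1/3 = 17/60.
So RHS = -∫_0^1 v(x) φ(x) dx = -17/60.
LHS − RHS = 1/6 ≠ 0, so the identity fails.
(For a valid weak derivative the identity must hold for EVERY test function, in particular this one. The failure shows v is NOT the weak derivative of u.)
Correct weak derivative would be u'(x) = 4*x - 1.


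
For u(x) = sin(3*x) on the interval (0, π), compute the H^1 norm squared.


||u||_{H^1(0,π)}^2 = 5*π

u'(x) = 3*cos(3*x).
Expand u² and (u')² and integrate term by term on (0, π), using: for integers n ≥ 1, ∫_0^π sin²(nx) dx = ∫_0^π cos²(nx) dx = π/2; for n ≠ n', ∫_0^π sin(nx)sin(n'x) dx = ∫_0^π cos(nx)cos(n'x) dx = 0; and by product-to-sum, ∫_0^π sin(nx)cos(n'x) dx = ½∫_0^π [sin((n+n')x) + sin((n−n')x)] dx, which is 0 when n+n' is even and 2n/(n²−n'²) when n+n' is odd (it need not vanish on (0, π)).
  u² squared terms: (1)²·∫sin(3x)² dx = 1·π/2 = π/2.
  So ∫_0^π u² dx = π/2.
  (u')² squared terms: (3)²·∫cos(3x)² dx = 9·π/2 = 9*π/2.
  So ∫_0^π (u')² dx = 9*π/2.
||u||_{H^1}^2 = (π/2) + (9*π/2) = 5*π.


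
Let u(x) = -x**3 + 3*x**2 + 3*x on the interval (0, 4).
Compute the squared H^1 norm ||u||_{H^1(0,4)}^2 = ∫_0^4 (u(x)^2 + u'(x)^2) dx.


||u||_{H^1}^2 = 15756/35

The H^1 norm (squared) on an interval (0, L) is
  ||u||_{H^1}^2 = ∫_0^L u(x)^2 dx + ∫_0^L u'(x)^2 dx.
Compute u'(x) = -3*x**2 + 6*x + 3.
Then u(x)^2 = x**6 - 6*x**5 + 3*x**4 + 18*x**3 + 9*x**2 and u'(x)^2 = 9*x**4 - 36*x**3 + 18*x**2 + 36*x + 9.
Integrate each monomial from 0 to 4 using ∫_0^4 c·x^n dx = c·4^(n+1)/(n+1):
  ∫_0^4 u(x)^2 dx = ∫_0^4 (x^6 - 6*x^5 + 3*x^4 + 18*x^3 + 9*x^2) dx. Term by term:
    ∫_0^4 x^6 dx = 16384/7;  ∫_0^4 -6*x^5 dx = -4096;  ∫_0^4 3*x^4 dx = 3072/5;
    ∫_0^4 18*x^3 dx = 1152;  ∫_0^4 9*x^2 dx = 192.
  Sum: 16384/7 − 4096 + 3072/5 + 1152 + 192 = 7104/35.
  ∫_0^4 u'(x)^2 dx = ∫_0^4 (9*x^4 - 36*x^3 + 18*x^2 + 36*x + 9) dx. Term by term:
    ∫_0^4 9*x^4 dx = 9216/5;  ∫_0^4 -36*x^3 dx = -2304;  ∫_0^4 18*x^2 dx = 384;
    ∫_0^4 36*x dx = 288;  ∫_0^4 9 dx = 36.
  Sum: 9216/5 − 2304 + 384 + 288 + 36 = 1236/5.
Adding: ||u||_{H^1}^2 = 7104/35 + 1236/5 = 15756/35.


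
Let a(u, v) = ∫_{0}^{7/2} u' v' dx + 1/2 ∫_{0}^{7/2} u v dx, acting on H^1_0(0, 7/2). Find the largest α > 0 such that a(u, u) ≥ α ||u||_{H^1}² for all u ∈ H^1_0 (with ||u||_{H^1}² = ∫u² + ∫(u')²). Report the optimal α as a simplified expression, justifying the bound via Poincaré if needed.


α = (49 + 8*π^2)/(2*(4*π^2 + 49))

Coercivity of a(·,·) on H^1_0(0, 7/2) means a(u, u) ≥ α ||u||_{H^1}² for every u ∈ H^1_0.
The interval has length L = 7/2, and Poincaré/coercivity depend only on L. Here a(u, u) = ∫(u')² + (1/2)·∫u².
Here 0 < c = 1/2 < 1. The condition a(u,u) ≥ α||u||_{H^1}² reads (1−α)∫(u')² ≥ (α−c)∫u². Any admissible α is ≤ 1 (rapidly oscillating u have ∫u²/∫(u')² → 0), and α = 1 would force 0 ≥ (1−c)∫u², impossible since c < 1; so 1−α > 0. By the sharp Poincaré inequality on H^1_0 of an interval of length L, ∫(u')² ≥ (π/L)²∫u² with equality for the first sine mode sin(π(x−x₀)/L) (x₀ the left endpoint), so the inequality holds for all u iff (1−α)(π/L)² ≥ α − c, i.e. α ≤ ((π/L)² + c)/((π/L)² + 1) = (1 + c(L/π)²)/(1 + (L/π)²). With (π/L)² = 4*π^2/49 and c = 1/2, the largest admissible constant is α = ((π/L)² + c)/((π/L)² + 1).
Simplifying, α = (49 + 8*π^2)/(2*(4*π^2 + 49)).


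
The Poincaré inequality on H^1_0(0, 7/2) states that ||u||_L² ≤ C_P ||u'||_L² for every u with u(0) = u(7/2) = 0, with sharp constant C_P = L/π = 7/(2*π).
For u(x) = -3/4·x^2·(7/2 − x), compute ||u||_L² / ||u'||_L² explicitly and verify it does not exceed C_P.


||u||_L² / ||u'||_L² = sqrt(14)/4 < C_P = 7/(2*π).

u(x) = -3/4·x^2·(7/2 − x), so u'(x) = 3*x*(3*x - 7)/4.
u(x) = -3/4·x^2·(7/2 − x) vanishes at x = 0 and x = 7/2, so u ∈ H^1_0(0, 7/2). Differentiate via the product rule and integrate the resulting polynomials term by term.
  ∫_0^7/2 u² dx = ∫_0^7/2 (9*x^6/16 - 63*x^5/16 + 441*x^4/64) dx. Term by term:
    ∫_0^7/2 9*x^6/16 dx = 1058841/2048;  ∫_0^7/2 -63*x^5/16 dx = -2470629/2048;  ∫_0^7/2 441*x^4/64 dx = 7411887/10240.
  Sum: 1058841/2048 − 2470629/2048 + 7411887/10240 = 352947/10240.
  ∫_0^7/2 (u')² dx = ∫_0^7/2 (81*x^4/16 - 189*x^3/8 + 441*x^2/16) dx. Term by term:
    ∫_0^7/2 81*x^4/16 dx = 1361367/2560;  ∫_0^7/2 -189*x^3/8 dx = -453789/512;  ∫_0^7/2 441*x^2/16 dx = 50421/128.
  Sum: 1361367/2560 − 453789/512 + 50421/128 = 50421/1280.
∫_0^7/2 u² dx = 352947/10240, so ||u||_L² = 343*sqrt(30)/320.
∫_0^7/2 (u')² dx = 50421/1280, so ||u'||_L² = 49*sqrt(105)/80.
Ratio ||u||_L² / ||u'||_L² = sqrt(14)/4.
Sharp Poincaré constant on H^1_0(0, 7/2) is C_P = L/π = 7/(2*π), achieved by sin(2*π/7·x).
A polynomial bump cannot attain the sharp Poincaré constant (only the first sine eigenfunction does), so the ratio is strictly less than C_P, consistent with ||u||_L² ≤ C_P ||u'||_L².


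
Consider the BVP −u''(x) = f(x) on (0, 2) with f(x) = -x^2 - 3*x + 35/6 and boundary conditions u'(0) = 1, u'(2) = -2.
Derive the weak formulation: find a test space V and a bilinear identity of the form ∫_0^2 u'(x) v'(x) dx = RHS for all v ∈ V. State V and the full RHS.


V = H^1(0, 2) (v unrestricted at boundary; u is determined up to an additive constant); weak form: ∫_0^2 u'v' dx = ∫_0^2 (-x^2 - 3*x + 35/6) v dx − 2·v(2) − v(0) for all v ∈ V.

Multiply both sides by a test function v and integrate from 0 to 2:
  ∫_0^2 −u''(x) v(x) dx = ∫_0^2 f(x) v(x) dx.
Integrate the LHS by parts once:
  ∫_0^2 −u'' v dx = −[u'(x) v(x)]_0^2 + ∫_0^2 u'(x) v'(x) dx.
Thus ∫_0^2 u'(x) v'(x) dx = ∫_0^2 f(x) v(x) dx + [u'(x) v(x)]_0^2.
Choose V so that boundary terms are either known or forced to vanish.
u has inhomogeneous Neumann u'(0) = 1, u'(2) = -2. [u' v]_0^2 = (-2)·v(2) − (1)·v(0) = − 2·v(2) − v(0). Take V = H^1(0, 2); boundary term becomes part of RHS.
Weak formulation: find u (satisfying any essential BC) such that ∫_0^2 u'(x) v'(x) dx = ∫_0^2 f v dx − 2·v(2) − v(0) for all v ∈ V (Neumann data are natural BCs: they enter the RHS as boundary terms).
Substituting f(x) = -x^2 - 3*x + 35/6, the right-hand side is ∫_0^2 (-x^2 - 3*x + 35/6) v dx − 2·v(2) − v(0).
Compatibility check (pure Neumann): taking v ≡ 1 ∈ V gives 0 = ∫_0^2 f dx + (-2) − (1), i.e. ∫_0^2 f dx must equal u'(0) − u'(2) = 3. Indeed ∫_0^2 (-x^2 - 3*x + 35/6) dx = 3, so the data are compatible. The solution is then unique only up to an additive constant (fix it e.g. by requiring ∫_0^2 u dx = 0).


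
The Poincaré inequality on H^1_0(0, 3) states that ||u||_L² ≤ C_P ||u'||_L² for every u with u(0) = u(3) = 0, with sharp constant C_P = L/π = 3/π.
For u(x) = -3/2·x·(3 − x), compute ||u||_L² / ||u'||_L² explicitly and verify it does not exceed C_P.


||u||_L² / ||u'||_L² = 3*sqrt(10)/10 < C_P = 3/π.

u(x) = -3/2·x·(3 − x), so u'(x) = 3*x - 9/2.
u(x) = -3/2·x·(3 − x) vanishes at x = 0 and x = 3, so u ∈ H^1_0(0, 3). Differentiate via the product rule and integrate the resulting polynomials term by term.
  ∫_0^3 u² dx = ∫_0^3 (9*x^4/4 - 27*x^3/2 + 81*x^2/4) dx. Term by term:
    ∫_0^3 9*x^4/4 dx = 2187/20;  ∫_0^3 -27*x^3/2 dx = -2187/8;  ∫_0^3 81*x^2/4 dx = 729/4.
  Sum: 2187/20 − 2187/8 + 729/4 = 729/40.
  ∫_0^3 (u')² dx = ∫_0^3 (9*x^2 - 27*x + 81/4) dx. Term by term:
    ∫_0^3 9*x^2 dx = 81;  ∫_0^3 -27*x dx = -243/2;  ∫_0^3 81/4 dx = 243/4.
  Sum: 81 − 243/2 + 243/4 = 81/4.
∫_0^3 u² dx = 729/40, so ||u||_L² = 27*sqrt(10)/20.
∫_0^3 (u')² dx = 81/4, so ||u'||_L² = 9/2.
Ratio ||u||_L² / ||u'||_L² = 3*sqrt(10)/10.
Sharp Poincaré constant on H^1_0(0, 3) is C_P = L/π = 3/π, achieved by sin(π/3·x).
A polynomial bump cannot attain the sharp Poincaré constant (only the first sine eigenfunction does), so the ratio is strictly less than C_P, consistent with ||u||_L² ≤ C_P ||u'||_L².


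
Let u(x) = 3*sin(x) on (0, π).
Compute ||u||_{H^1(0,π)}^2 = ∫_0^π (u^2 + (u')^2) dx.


||u||_{H^1(0,π)}^2 = 9*π

u'(x) = 3*cos(x).
Expand u² and (u')² and integrate term by term on (0, π), using: for integers n ≥ 1, ∫_0^π sin²(nx) dx = ∫_0^π cos²(nx) dx = π/2; for n ≠ n', ∫_0^π sin(nx)sin(n'x) dx = ∫_0^π cos(nx)cos(n'x) dx = 0; and by product-to-sum, ∫_0^π sin(nx)cos(n'x) dx = ½∫_0^π [sin((n+n')x) + sin((n−n')x)] dx, which is 0 when n+n' is even and 2n/(n²−n'²) when n+n' is odd (it need not vanish on (0, π)).
  u² squared terms: (3)²·∫sin(x)² dx = 9·π/2 = 9*π/2.
  So ∫_0^π u² dx = 9*π/2.
  (u')² squared terms: (3)²·∫cos(x)² dx = 9·π/2 = 9*π/2.
  So ∫_0^π (u')² dx = 9*π/2.
||u||_{H^1}^2 = (9*π/2) + (9*π/2) = 9*π.


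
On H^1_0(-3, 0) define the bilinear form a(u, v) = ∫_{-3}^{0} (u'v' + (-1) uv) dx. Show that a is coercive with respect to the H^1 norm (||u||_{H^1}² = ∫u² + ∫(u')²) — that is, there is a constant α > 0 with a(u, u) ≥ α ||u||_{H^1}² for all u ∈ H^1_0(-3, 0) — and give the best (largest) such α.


α = (-9 + π^2)/(9 + π^2)

Coercivity of a(·,·) on H^1_0(-3, 0) means a(u, u) ≥ α ||u||_{H^1}² for every u ∈ H^1_0.
The interval has length L = 3, and Poincaré/coercivity depend only on L. Here a(u, u) = ∫(u')² + (-1)·∫u².
Here c = -1 < 0 with |c| < (π/L)² = π^2/9, so coercivity still holds. The condition a(u,u) ≥ α||u||_{H^1}² reads (1−α)∫(u')² ≥ (α−c)∫u². Any admissible α is ≤ 1 (rapidly oscillating u have ∫u²/∫(u')² → 0), and α = 1 would force 0 ≥ (1−c)∫u², impossible since c < 1; so 1−α > 0. By the sharp Poincaré inequality on H^1_0 of an interval of length L, ∫(u')² ≥ (π/L)²∫u² with equality for the first sine mode sin(π(x−x₀)/L) (x₀ the left endpoint), so the inequality holds for all u iff (1−α)(π/L)² ≥ α − c, i.e. α ≤ ((π/L)² + c)/((π/L)² + 1) = (1 + c(L/π)²)/(1 + (L/π)²). (Direct route, valid since c ≤ 0: Poincaré gives c∫u² ≥ c(L/π)²∫(u')², so a(u,u) ≥ (1 + c(L/π)²)∫(u')², while ||u||_{H^1}² ≤ (1 + (L/π)²)∫(u')²; dividing yields the same α.) With (π/L)² = π^2/9 and c = -1, the largest admissible constant is α = ((π/L)² + c)/((π/L)² + 1).
Simplifying, α = (-9 + π^2)/(9 + π^2).


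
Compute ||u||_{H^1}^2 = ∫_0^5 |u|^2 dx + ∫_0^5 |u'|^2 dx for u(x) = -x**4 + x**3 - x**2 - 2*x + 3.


||u||_{H^1}^2 = 72048155/252

The H^1 norm (squared) on an interval (0, L) is
  ||u||_{H^1}^2 = ∫_0^L u(x)^2 dx + ∫_0^L u'(x)^2 dx.
Compute u'(x) = -4*x**3 + 3*x**2 - 2*x - 2.
Then u(x)^2 = x**8 - 2*x**7 + 3*x**6 + 2*x**5 - 9*x**4 + 10*x**3 - 2*x**2 - 12*x + 9 and u'(x)^2 = 16*x**6 - 24*x**5 + 25*x**4 + 4*x**3 - 8*x**2 + 8*x + 4.
Integrate each monomial from 0 to 5 using ∫_0^5 c·x^n dx = c·5^(n+1)/(n+1):
  ∫_0^5 u(x)^2 dx = ∫_0^5 (x^8 - 2*x^7 + 3*x^6 + 2*x^5 - 9*x^4 + 10*x^3 - 2*x^2 - 12*x + 9) dx. Term by term:
    ∫_0^5 x^8 dx = 1953125/9;  ∫_0^5 -2*x^7 dx = -390625/4;  ∫_0^5 3*x^6 dx = 234375/7;
    ∫_0^5 2*x^5 dx = 15625/3;  ∫_0^5 -9*x^4 dx = -5625;  ∫_0^5 10*x^3 dx = 3125/2;
    ∫_0^5 -2*x^2 dx = -250/3;  ∫_0^5 -12*x dx = -150;  ∫_0^5 9 dx = 45.
  Sum: 1953125/9 − 390625/4 + 234375/7 + 15625/3 − 5625 + 3125/2 − 250/3 − 150 + 45 = 38756915/252.
  ∫_0^5 u'(x)^2 dx = ∫_0^5 (16*x^6 - 24*x^5 + 25*x^4 + 4*x^3 - 8*x^2 + 8*x + 4) dx. Term by term:
    ∫_0^5 16*x^6 dx = 1250000/7;  ∫_0^5 -24*x^5 dx = -62500;  ∫_0^5 25*x^4 dx = 15625;
    ∫_0^5 4*x^3 dx = 625;  ∫_0^5 -8*x^2 dx = -1000/3;  ∫_0^5 8*x dx = 100;
    ∫_0^5 4 dx = 20.
  Sum: 1250000/7 − 62500 + 15625 + 625 − 1000/3 + 100 + 20 = 2774270/21.
Adding: ||u||_{H^1}^2 = 38756915/252 + 2774270/21 = 72048155/252.


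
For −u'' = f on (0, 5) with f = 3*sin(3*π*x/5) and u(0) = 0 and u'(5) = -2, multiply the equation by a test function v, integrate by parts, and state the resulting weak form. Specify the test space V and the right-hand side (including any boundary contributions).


V = {v ∈ H^1(0, 5) : v(0) = 0} (test functions vanish at x = 0 where u is specified); weak form: ∫_0^5 u'v' dx = ∫_0^5 (3*sin(3*π*x/5)) v dx − 2·v(5) for all v ∈ V.

Multiply both sides by a test function v and integrate from 0 to 5:
  ∫_0^5 −u''(x) v(x) dx = ∫_0^5 f(x) v(x) dx.
Integrate the LHS by parts once:
  ∫_0^5 −u'' v dx = −[u'(x) v(x)]_0^5 + ∫_0^5 u'(x) v'(x) dx.
Thus ∫_0^5 u'(x) v'(x) dx = ∫_0^5 f(x) v(x) dx + [u'(x) v(x)]_0^5.
Choose V so that boundary terms are either known or forced to vanish.
Mixed BC: u(0) = 0 (Dirichlet) and u'(5) = -2 (Neumann). Define V = {v ∈ H^1(0, 5) : v(0) = 0}. Then [u' v]_0^5 = u'(5)·v(5) − u'(0)·0 = − 2·v(5).
Weak formulation: find u (satisfying any essential BC) such that ∫_0^5 u'(x) v'(x) dx = ∫_0^5 f v dx − 2·v(5) for all v ∈ V (Dirichlet at 0 absorbed into V; Neumann datum at x = 5 contributes the boundary term).
Substituting f(x) = 3*sin(3*π*x/5), the right-hand side is ∫_0^5 (3*sin(3*π*x/5)) v dx − 2·v(5).


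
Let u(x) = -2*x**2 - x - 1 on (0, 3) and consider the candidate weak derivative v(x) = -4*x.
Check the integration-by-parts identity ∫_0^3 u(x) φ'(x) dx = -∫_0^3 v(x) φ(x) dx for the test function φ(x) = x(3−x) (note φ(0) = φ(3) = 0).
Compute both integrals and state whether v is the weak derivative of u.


LHS = 63/2, RHS = 27. No, v is not the weak derivative of u.

u(x) = -2*x**2 - x - 1, classical derivative u'(x) = -4*x - 1.
φ(x) = x(3−x), so φ'(x) = 3 - 2*x.
Note φ(0) = φ(3) = 0, so the boundary term u·φ vanishes.
LHS = ∫_0^3 u(x) φ'(x) dx = ∫_0^3 (4*x^3 - 4*x^2 - x - 3) dx. Term by term:
  ∫_0^3 4*x^3 dx = 81;  ∫_0^3 -4*x^2 dx = -36;  ∫_0^3 -x dx = -9/2;
  ∫_0^3 -3 dx = -9.
Sum: 81 − 36 − 9/2 − 9 = 63/2.
So LHS = 63/2.
∫_0^3 v(x) φ(x) dx = ∫_0^3 (4*x^3 - 12*x^2) dx. Term by term:
  ∫_0^3 4*x^3 dx = 81;  ∫_0^3 -12*x^2 dx = -108.
Sum: 81 − 108 = -27.
So RHS = -∫_0^3 v(x) φ(x) dx = 27.
LHS − RHS = 9/2 ≠ 0, so the identity fails.
(For a valid weak derivative the identity must hold for EVERY test function, in particular this one. The failure shows v is NOT the weak derivative of u.)
Correct weak derivative would be u'(x) = -4*x - 1.


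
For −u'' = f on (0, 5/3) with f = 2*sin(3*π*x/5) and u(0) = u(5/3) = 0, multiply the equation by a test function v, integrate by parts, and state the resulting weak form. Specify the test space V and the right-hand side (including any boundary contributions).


V = H^1_0(0, 5/3) (so v(0) = v(5/3) = 0); weak form: ∫_0^5/3 u'v' dx = ∫_0^5/3 (2*sin(3*π*x/5)) v dx for all v ∈ V.

Multiply both sides by a test function v and integrate from 0 to 5/3:
  ∫_0^5/3 −u''(x) v(x) dx = ∫_0^5/3 f(x) v(x) dx.
Integrate the LHS by parts once:
  ∫_0^5/3 −u'' v dx = −[u'(x) v(x)]_0^5/3 + ∫_0^5/3 u'(x) v'(x) dx.
Thus ∫_0^5/3 u'(x) v'(x) dx = ∫_0^5/3 f(x) v(x) dx + [u'(x) v(x)]_0^5/3.
Choose V so that boundary terms are either known or forced to vanish.
u is Dirichlet: u(0) = u(5/3) = 0. Let V = H^1_0(0, 5/3); then v(0) = v(5/3) = 0, and [u' v]_0^5/3 = 0.
Weak formulation: find u (satisfying any essential BC) such that ∫_0^5/3 u'(x) v'(x) dx = ∫_0^5/3 f v dx for all v ∈ V.
Substituting f(x) = 2*sin(3*π*x/5), the right-hand side is ∫_0^5/3 (2*sin(3*π*x/5)) v dx.


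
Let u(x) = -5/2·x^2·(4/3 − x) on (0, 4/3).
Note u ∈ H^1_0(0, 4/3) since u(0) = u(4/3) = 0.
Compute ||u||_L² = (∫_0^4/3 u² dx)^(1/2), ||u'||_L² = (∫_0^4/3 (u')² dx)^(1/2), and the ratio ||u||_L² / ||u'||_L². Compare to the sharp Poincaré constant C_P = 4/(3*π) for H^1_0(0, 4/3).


||u||_L² / ||u'||_L² = 2*sqrt(14)/21 < C_P = 4/(3*π).

u(x) = -5/2·x^2·(4/3 − x), so u'(x) = 5*x*(9*x - 8)/6.
u(x) = -5/2·x^2·(4/3 − x) vanishes at x = 0 and x = 4/3, so u ∈ H^1_0(0, 4/3). Differentiate via the product rule and integrate the resulting polynomials term by term.
  ∫_0^4/3 u² dx = ∫_0^4/3 (25*x^6/4 - 50*x^5/3 + 100*x^4/9) dx. Term by term:
    ∫_0^4/3 25*x^6/4 dx = 102400/15309;  ∫_0^4/3 -50*x^5/3 dx = -102400/6561;  ∫_0^4/3 100*x^4/9 dx = 20480/2187.
  Sum: 102400/15309 − 102400/6561 + 20480/2187 = 20480/45927.
  ∫_0^4/3 (u')² dx = ∫_0^4/3 (225*x^4/4 - 100*x^3 + 400*x^2/9) dx. Term by term:
    ∫_0^4/3 225*x^4/4 dx = 1280/27;  ∫_0^4/3 -100*x^3 dx = -6400/81;  ∫_0^4/3 400*x^2/9 dx = 25600/729.
  Sum: 1280/27 − 6400/81 + 25600/729 = 2560/729.
∫_0^4/3 u² dx = 20480/45927, so ||u||_L² = 64*sqrt(35)/567.
∫_0^4/3 (u')² dx = 2560/729, so ||u'||_L² = 16*sqrt(10)/27.
Ratio ||u||_L² / ||u'||_L² = 2*sqrt(14)/21.
Sharp Poincaré constant on H^1_0(0, 4/3) is C_P = L/π = 4/(3*π), achieved by sin(3*π/4·x).
A polynomial bump cannot attain the sharp Poincaré constant (only the first sine eigenfunction does), so the ratio is strictly less than C_P, consistent with ||u||_L² ≤ C_P ||u'||_L².


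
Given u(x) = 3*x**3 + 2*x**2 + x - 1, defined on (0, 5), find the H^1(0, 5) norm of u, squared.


||u||_{H^1}^2 = 8437195/42

The H^1 norm (squared) on an interval (0, L) is
  ||u||_{H^1}^2 = ∫_0^L u(x)^2 dx + ∫_0^L u'(x)^2 dx.
Compute u'(x) = 9*x**2 + 4*x + 1.
Then u(x)^2 = 9*x**6 + 12*x**5 + 10*x**4 - 2*x**3 - 3*x**2 - 2*x + 1 and u'(x)^2 = 81*x**4 + 72*x**3 + 34*x**2 + 8*x + 1.
Integrate each monomial from 0 to 5 using ∫_0^5 c·x^n dx = c·5^(n+1)/(n+1):
  ∫_0^5 u(x)^2 dx = ∫_0^5 (9*x^6 + 12*x^5 + 10*x^4 - 2*x^3 - 3*x^2 - 2*x + 1) dx. Term by term:
    ∫_0^5 9*x^6 dx = 703125/7;  ∫_0^5 12*x^5 dx = 31250;  ∫_0^5 10*x^4 dx = 6250;
    ∫_0^5 -2*x^3 dx = -625/2;  ∫_0^5 -3*x^2 dx = -125;  ∫_0^5 -2*x dx = -25;
    ∫_0^5 1 dx = 5.
  Sum: 703125/7 + 31250 + 6250 − 625/2 − 125 − 25 + 5 = 1924845/14.
  ∫_0^5 u'(x)^2 dx = ∫_0^5 (81*x^4 + 72*x^3 + 34*x^2 + 8*x + 1) dx. Term by term:
    ∫_0^5 81*x^4 dx = 50625;  ∫_0^5 72*x^3 dx = 11250;  ∫_0^5 34*x^2 dx = 4250/3;
    ∫_0^5 8*x dx = 100;  ∫_0^5 1 dx = 5.
  Sum: 50625 + 11250 + 4250/3 + 100 + 5 = 190190/3.
Adding: ||u||_{H^1}^2 = 1924845/14 + 190190/3 = 8437195/42.


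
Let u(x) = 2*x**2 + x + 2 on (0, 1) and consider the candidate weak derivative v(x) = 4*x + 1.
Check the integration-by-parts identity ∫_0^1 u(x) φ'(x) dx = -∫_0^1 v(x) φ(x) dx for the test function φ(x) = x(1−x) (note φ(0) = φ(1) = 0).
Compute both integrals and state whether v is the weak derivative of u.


LHS = -1/2, RHS = -1/2. Yes, v = u' weakly.

u(x) = 2*x**2 + x + 2, classical derivative u'(x) = 4*x + 1.
φ(x) = x(1−x), so φ'(x) = 1 - 2*x.
Note φ(0) = φ(1) = 0, so the boundary term u·φ vanishes.
LHS = ∫_0^1 u(x) φ'(x) dx = ∫_0^1 (-4*x^3 - 3*x + 2) dx. Term by term:
  ∫_0^1 -4*x^3 dx = -1;  ∫_0^1 -3*x dx = -3/2;  ∫_0^1 2 dx = 2.
Sum: -1 − 3/2 + 2 = -1/2.
So LHS = -1/2.
∫_0^1 v(x) φ(x) dx = ∫_0^1 (-4*x^3 + 3*x^2 + x) dx. Term by term:
  ∫_0^1 -4*x^3 dx = -1;  ∫_0^1 3*x^2 dx = 1;  ∫_0^1 x dx = 1/2.
Sum: -1 + 1 + 1/2 = 1/2.
So RHS = -∫_0^1 v(x) φ(x) dx = -1/2.
LHS = RHS, so the identity holds for this test φ.
Moreover u is smooth here and v(x) = u'(x) = 4*x + 1 pointwise, so the identity holds for every test function. Hence v is the weak derivative of u.


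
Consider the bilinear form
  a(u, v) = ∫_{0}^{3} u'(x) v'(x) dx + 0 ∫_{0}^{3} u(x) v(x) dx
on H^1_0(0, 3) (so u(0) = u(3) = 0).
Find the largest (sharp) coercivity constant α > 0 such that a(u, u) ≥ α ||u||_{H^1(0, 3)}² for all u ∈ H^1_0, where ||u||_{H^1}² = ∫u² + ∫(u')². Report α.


α = π^2/(9 + π^2)

Coercivity of a(·,·) on H^1_0(0, 3) means a(u, u) ≥ α ||u||_{H^1}² for every u ∈ H^1_0.
The interval has length L = 3, and Poincaré/coercivity depend only on L. Here a(u, u) = ∫(u')² + (0)·∫u².
Here c = 0, so a(u,u) = ∫(u')² alone. The condition a(u,u) ≥ α||u||_{H^1}² reads (1−α)∫(u')² ≥ (α−c)∫u². Any admissible α is ≤ 1 (rapidly oscillating u have ∫u²/∫(u')² → 0), and α = 1 would force 0 ≥ (1−c)∫u², impossible since c < 1; so 1−α > 0. By the sharp Poincaré inequality on H^1_0 of an interval of length L, ∫(u')² ≥ (π/L)²∫u² with equality for the first sine mode sin(π(x−x₀)/L) (x₀ the left endpoint), so the inequality holds for all u iff (1−α)(π/L)² ≥ α − c, i.e. α ≤ ((π/L)² + c)/((π/L)² + 1) = (1 + c(L/π)²)/(1 + (L/π)²). (Direct route, valid since c ≤ 0: Poincaré gives c∫u² ≥ c(L/π)²∫(u')², so a(u,u) ≥ (1 + c(L/π)²)∫(u')², while ||u||_{H^1}² ≤ (1 + (L/π)²)∫(u')²; dividing yields the same α.) With (π/L)² = π^2/9 and c = 0, the largest admissible constant is α = ((π/L)² + c)/((π/L)² + 1).
Simplifying, α = π^2/(9 + π^2).


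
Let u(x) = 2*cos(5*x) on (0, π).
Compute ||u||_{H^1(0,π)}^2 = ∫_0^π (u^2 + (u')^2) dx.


||u||_{H^1(0,π)}^2 = 52*π

u'(x) = -10*sin(5*x).
Expand u² and (u')² and integrate term by term on (0, π), using: for integers n ≥ 1, ∫_0^π sin²(nx) dx = ∫_0^π cos²(nx) dx = π/2; for n ≠ n', ∫_0^π sin(nx)sin(n'x) dx = ∫_0^π cos(nx)cos(n'x) dx = 0; and by product-to-sum, ∫_0^π sin(nx)cos(n'x) dx = ½∫_0^π [sin((n+n')x) + sin((n−n')x)] dx, which is 0 when n+n' is even and 2n/(n²−n'²) when n+n' is odd (it need not vanish on (0, π)).
  u² squared terms: (2)²·∫cos(5x)² dx = 4·π/2 = 2*π.
  So ∫_0^π u² dx = 2*π.
  (u')² squared terms: (-10)²·∫sin(5x)² dx = 100·π/2 = 50*π.
  So ∫_0^π (u')² dx = 50*π.
||u||_{H^1}^2 = (2*π) + (50*π) = 52*π.


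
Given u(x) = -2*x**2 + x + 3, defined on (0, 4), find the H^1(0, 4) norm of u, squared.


||u||_{H^1}^2 = 10408/15

The H^1 norm (squared) on an interval (0, L) is
  ||u||_{H^1}^2 = ∫_0^L u(x)^2 dx + ∫_0^L u'(x)^2 dx.
Compute u'(x) = 1 - 4*x.
Then u(x)^2 = 4*x**4 - 4*x**3 - 11*x**2 + 6*x + 9 and u'(x)^2 = 16*x**2 - 8*x + 1.
Integrate each monomial from 0 to 4 using ∫_0^4 c·x^n dx = c·4^(n+1)/(n+1):
  ∫_0^4 u(x)^2 dx = ∫_0^4 (4*x^4 - 4*x^3 - 11*x^2 + 6*x + 9) dx. Term by term:
    ∫_0^4 4*x^4 dx = 4096/5;  ∫_0^4 -4*x^3 dx = -256;  ∫_0^4 -11*x^2 dx = -704/3;
    ∫_0^4 6*x dx = 48;  ∫_0^4 9 dx = 36.
  Sum: 4096/5 − 256 − 704/3 + 48 + 36 = 6188/15.
  ∫_0^4 u'(x)^2 dx = ∫_0^4 (16*x^2 - 8*x + 1) dx. Term by term:
    ∫_0^4 16*x^2 dx = 1024/3;  ∫_0^4 -8*x dx = -64;  ∫_0^4 1 dx = 4.
  Sum: 1024/3 − 64 + 4 = 844/3.
Adding: ||u||_{H^1}^2 = 6188/15 + 844/3 = 10408/15.


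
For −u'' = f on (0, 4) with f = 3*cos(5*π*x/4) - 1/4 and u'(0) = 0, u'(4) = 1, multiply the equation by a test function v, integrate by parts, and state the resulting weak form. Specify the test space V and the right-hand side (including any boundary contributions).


V = H^1(0, 4) (v unrestricted at boundary; u is determined up to an additive constant); weak form: ∫_0^4 u'v' dx = ∫_0^4 (3*cos(5*π*x/4) - 1/4) v dx + v(4) for all v ∈ V.

Multiply both sides by a test function v and integrate from 0 to 4:
  ∫_0^4 −u''(x) v(x) dx = ∫_0^4 f(x) v(x) dx.
Integrate the LHS by parts once:
  ∫_0^4 −u'' v dx = −[u'(x) v(x)]_0^4 + ∫_0^4 u'(x) v'(x) dx.
Thus ∫_0^4 u'(x) v'(x) dx = ∫_0^4 f(x) v(x) dx + [u'(x) v(x)]_0^4.
Choose V so that boundary terms are either known or forced to vanish.
u has inhomogeneous Neumann u'(0) = 0, u'(4) = 1. [u' v]_0^4 = (1)·v(4) − (0)·v(0) = v(4). Take V = H^1(0, 4); boundary term becomes part of RHS.
Weak formulation: find u (satisfying any essential BC) such that ∫_0^4 u'(x) v'(x) dx = ∫_0^4 f v dx + v(4) for all v ∈ V (Neumann data are natural BCs: they enter the RHS as boundary terms).
Substituting f(x) = 3*cos(5*π*x/4) - 1/4, the right-hand side is ∫_0^4 (3*cos(5*π*x/4) - 1/4) v dx + v(4).
Compatibility check (pure Neumann): taking v ≡ 1 ∈ V gives 0 = ∫_0^4 f dx + (1) − (0), i.e. ∫_0^4 f dx must equal u'(0) − u'(4) = -1. Indeed ∫_0^4 (3*cos(5*π*x/4) - 1/4) dx = -1, so the data are compatible. The solution is then unique only up to an additive constant (fix it e.g. by requiring ∫_0^4 u dx = 0).


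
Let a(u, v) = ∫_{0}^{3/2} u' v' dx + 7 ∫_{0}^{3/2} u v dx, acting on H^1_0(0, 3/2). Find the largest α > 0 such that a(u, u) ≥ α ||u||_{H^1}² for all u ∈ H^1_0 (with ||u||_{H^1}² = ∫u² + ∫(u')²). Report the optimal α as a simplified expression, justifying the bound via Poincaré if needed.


α = 1

Coercivity of a(·,·) on H^1_0(0, 3/2) means a(u, u) ≥ α ||u||_{H^1}² for every u ∈ H^1_0.
The interval has length L = 3/2, and Poincaré/coercivity depend only on L. Here a(u, u) = ∫(u')² + (7)·∫u².
Here c = 7 ≥ 1, so a(u,u) = ∫(u')² + c∫u² ≥ ∫(u')² + ∫u² = ||u||_{H^1}², i.e. α = 1 works. No larger α is possible: a(u,u) ≥ α||u||_{H^1}² means (1−α)∫(u')² ≥ (α−c)∫u², and for the modes u_n = sin(nπ(x−x₀)/L) (x₀ the left endpoint) one has ∫u_n²/∫(u_n')² = (L/(nπ))² → 0, so a(u_n,u_n)/||u_n||_{H^1}² → 1. Hence the optimal constant is α = 1.
Therefore α = 1.


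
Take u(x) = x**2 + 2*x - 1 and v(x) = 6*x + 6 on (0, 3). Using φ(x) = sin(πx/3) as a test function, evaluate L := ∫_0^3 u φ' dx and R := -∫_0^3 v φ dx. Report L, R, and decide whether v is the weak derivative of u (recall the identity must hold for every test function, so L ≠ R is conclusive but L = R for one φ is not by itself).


LHS = -30/π, RHS = -90/π. No, v is not the weak derivative of u.

u(x) = x**2 + 2*x - 1, classical derivative u'(x) = 2*x + 2.
φ(x) = sin(πx/3), so φ'(x) = π*cos(π*x/3)/3.
Note φ(0) = φ(3) = 0, so the boundary term u·φ vanishes.
LHS = ∫_0^3 u(x) φ'(x) dx = ∫_0^3 (π*x^2*cos(π*x/3)/3 + 2*π*x*cos(π*x/3)/3 - π*cos(π*x/3)/3) dx. Term by term:
  ∫_0^3 -π*cos(π*x/3)/3 dx = 0;  ∫_0^3 π*x^2*cos(π*x/3)/3 dx = -18/π;  ∫_0^3 2*π*x*cos(π*x/3)/3 dx = -12/π.
Sum: 0 − 18/π − 12/π = -30/π.
So LHS = -30/π.
∫_0^3 v(x) φ(x) dx = ∫_0^3 (6*x*sin(π*x/3) + 6*sin(π*x/3)) dx. Term by term:
  ∫_0^3 6*sin(π*x/3) dx = 36/π;  ∫_0^3 6*x*sin(π*x/3) dx = 54/π.
Sum: 36/π + 54/π = 90/π.
So RHS = -∫_0^3 v(x) φ(x) dx = -90/π.
LHS − RHS = 60/π ≠ 0, so the identity fails.
(For a valid weak derivative the identity must hold for EVERY test function, in particular this one. The failure shows v is NOT the weak derivative of u.)
Correct weak derivative would be u'(x) = 2*x + 2.


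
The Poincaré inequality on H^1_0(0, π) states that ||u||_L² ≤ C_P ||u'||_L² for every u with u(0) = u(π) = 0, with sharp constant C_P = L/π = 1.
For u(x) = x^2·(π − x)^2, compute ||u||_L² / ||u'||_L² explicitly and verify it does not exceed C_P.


||u||_L² / ||u'||_L² = sqrt(3)*π/6 < C_P = 1.

u(x) = x^2·(π − x)^2, so u'(x) = 2*x*(x - π)*(2*x - π).
u(x) = x^2·(π − x)^2 vanishes at x = 0 and x = π, so u ∈ H^1_0(0, π). Differentiate via the product rule and integrate the resulting polynomials term by term.
  ∫_0^π u² dx = ∫_0^π (x^8 - 4*π*x^7 + 6*π^2*x^6 - 4*π^3*x^5 + π^4*x^4) dx. Term by term:
    ∫_0^π x^8 dx = π^9/9;  ∫_0^π -4*π*x^7 dx = -π^9/2;  ∫_0^π 6*π^2*x^6 dx = 6*π^9/7;
    ∫_0^π -4*π^3*x^5 dx = -2*π^9/3;  ∫_0^π π^4*x^4 dx = π^9/5.
  Sum: π^9/9 − π^9/2 + 6*π^9/7 − 2*π^9/3 + π^9/5 = π^9/630.
  ∫_0^π (u')² dx = ∫_0^π (16*x^6 - 48*π*x^5 + 52*π^2*x^4 - 24*π^3*x^3 + 4*π^4*x^2) dx. Term by term:
    ∫_0^π 16*x^6 dx = 16*π^7/7;  ∫_0^π -48*π*x^5 dx = -8*π^7;  ∫_0^π 52*π^2*x^4 dx = 52*π^7/5;
    ∫_0^π -24*π^3*x^3 dx = -6*π^7;  ∫_0^π 4*π^4*x^2 dx = 4*π^7/3.
  Sum: 16*π^7/7 − 8*π^7 + 52*π^7/5 − 6*π^7 + 4*π^7/3 = 2*π^7/105.
∫_0^π u² dx = π^9/630, so ||u||_L² = sqrt(70)*π^(9/2)/210.
∫_0^π (u')² dx = 2*π^7/105, so ||u'||_L² = sqrt(210)*π^(7/2)/105.
Ratio ||u||_L² / ||u'||_L² = sqrt(3)*π/6.
Sharp Poincaré constant on H^1_0(0, π) is C_P = L/π = 1, achieved by sin(x).
A polynomial bump cannot attain the sharp Poincaré constant (only the first sine eigenfunction does), so the ratio is strictly less than C_P, consistent with ||u||_L² ≤ C_P ||u'||_L².


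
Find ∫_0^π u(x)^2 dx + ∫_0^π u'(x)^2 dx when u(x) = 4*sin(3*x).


||u||_{H^1(0,π)}^2 = 80*π

u'(x) = 12*cos(3*x).
Expand u² and (u')² and integrate term by term on (0, π), using: for integers n ≥ 1, ∫_0^π sin²(nx) dx = ∫_0^π cos²(nx) dx = π/2; for n ≠ n', ∫_0^π sin(nx)sin(n'x) dx = ∫_0^π cos(nx)cos(n'x) dx = 0; and by product-to-sum, ∫_0^π sin(nx)cos(n'x) dx = ½∫_0^π [sin((n+n')x) + sin((n−n')x)] dx, which is 0 when n+n' is even and 2n/(n²−n'²) when n+n' is odd (it need not vanish on (0, π)).
  u² squared terms: (4)²·∫sin(3x)² dx = 16·π/2 = 8*π.
  So ∫_0^π u² dx = 8*π.
  (u')² squared terms: (12)²·∫cos(3x)² dx = 144·π/2 = 72*π.
  So ∫_0^π (u')² dx = 72*π.
||u||_{H^1}^2 = (8*π) + (72*π) = 80*π.


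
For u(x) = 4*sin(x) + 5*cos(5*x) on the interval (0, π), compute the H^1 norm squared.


||u||_{H^1(0,π)}^2 = 341*π

u'(x) = -25*sin(5*x) + 4*cos(x).
Expand u² and (u')² and integrate term by term on (0, π), using: for integers n ≥ 1, ∫_0^π sin²(nx) dx = ∫_0^π cos²(nx) dx = π/2; for n ≠ n', ∫_0^π sin(nx)sin(n'x) dx = ∫_0^π cos(nx)cos(n'x) dx = 0; and by product-to-sum, ∫_0^π sin(nx)cos(n'x) dx = ½∫_0^π [sin((n+n')x) + sin((n−n')x)] dx, which is 0 when n+n' is even and 2n/(n²−n'²) when n+n' is odd (it need not vanish on (0, π)).
  u² squared terms: (4)²·∫sin(x)² dx = 16·π/2 = 8*π;  (5)²·∫cos(5x)² dx = 25·π/2 = 25*π/2.
  u² cross terms: 2·(4)·(5)·∫sin(x)·cos(5x) dx = 40·(0) = 0.
  So ∫_0^π u² dx = 8*π + 25*π/2 + 0 = 41*π/2.
  (u')² squared terms: (-25)²·∫sin(5x)² dx = 625·π/2 = 625*π/2;  (4)²·∫cos(x)² dx = 16·π/2 = 8*π.
  (u')² cross terms: 2·(-25)·(4)·∫sin(5x)·cos(x) dx = -200·(0) = 0.
  So ∫_0^π (u')² dx = 625*π/2 + 8*π + 0 = 641*π/2.
||u||_{H^1}^2 = (41*π/2) + (641*π/2) = 341*π.


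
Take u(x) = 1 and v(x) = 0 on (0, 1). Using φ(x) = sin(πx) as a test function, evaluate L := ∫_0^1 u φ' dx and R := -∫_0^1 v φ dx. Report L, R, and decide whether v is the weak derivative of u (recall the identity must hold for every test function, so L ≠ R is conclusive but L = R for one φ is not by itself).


LHS = 0, RHS = 0. Yes, v = u' weakly.

u(x) = 1, classical derivative u'(x) = 0.
φ(x) = sin(πx), so φ'(x) = π*cos(π*x).
Note φ(0) = φ(1) = 0, so the boundary term u·φ vanishes.
LHS = ∫_0^1 u(x) φ'(x) dx = ∫_0^1 (π*cos(π*x)) dx. Term by term:
  ∫_0^1 π*cos(π*x) dx = 0.
So LHS = 0.
∫_0^1 v(x) φ(x) dx = ∫_0^1 (0) dx. Term by term:
  ∫_0^1 0 dx = 0.
So RHS = -∫_0^1 v(x) φ(x) dx = 0.
LHS = RHS, so the identity holds for this test φ.
Moreover u is smooth here and v(x) = u'(x) = 0 pointwise, so the identity holds for every test function. Hence v is the weak derivative of u.
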